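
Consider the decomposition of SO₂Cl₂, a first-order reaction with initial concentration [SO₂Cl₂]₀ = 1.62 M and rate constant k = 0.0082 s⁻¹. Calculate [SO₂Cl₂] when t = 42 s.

1.148 M

Step 1: For a first-order reaction: [SO₂Cl₂] = [SO₂Cl₂]₀ × e^(-kt)
Step 2: [SO₂Cl₂] = 1.62 × e^(-0.0082 × 42)
Step 3: [SO₂Cl₂] = 1.62 × e^(-0.3444)
Step 4: [SO₂Cl₂] = 1.62 × 0.708645 = 1.148 M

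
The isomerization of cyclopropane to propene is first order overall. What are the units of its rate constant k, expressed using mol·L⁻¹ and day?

day⁻¹

Step 1: For overall order n, rate = k × (concentration)^n.
Step 2: Rate has units mol·L⁻¹·day⁻¹; concentration term has units (mol·L⁻¹)^1.
Step 3: k = rate / (concentration)^n, so units of k = (mol·L⁻¹)^(1-1)·day⁻¹ = day⁻¹.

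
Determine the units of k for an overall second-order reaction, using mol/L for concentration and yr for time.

(mol/L)⁻¹·yr⁻¹

Step 1: For overall order n, rate = k × (concentration)^n.
Step 2: Rate has units mol/L·yr⁻¹; concentration term has units (mol/L)^2.
Step 3: k = rate / (concentration)^n, so units of k = (mol/L)^(1-2)·yr⁻¹ = (mol/L)⁻¹·yr⁻¹.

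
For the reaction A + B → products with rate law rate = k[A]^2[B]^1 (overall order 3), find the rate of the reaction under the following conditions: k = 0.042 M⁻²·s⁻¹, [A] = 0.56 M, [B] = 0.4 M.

0.005268 M/s

Step 1: The rate law is rate = k[A]^2[B]^1, overall order = 2+1 = 3
Step 2: Substitute values: rate = 0.042 × (0.56)^2 × (0.4)^1
Step 3: rate = 0.042 × 0.3136 × 0.4 = 0.00526848 M/s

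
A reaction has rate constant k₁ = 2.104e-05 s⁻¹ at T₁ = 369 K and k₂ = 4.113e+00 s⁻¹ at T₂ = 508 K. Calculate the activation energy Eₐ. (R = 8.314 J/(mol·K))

136.6 kJ/mol

Step 1: Use the two-temperature Arrhenius form: ln(k₂/k₁) = -Eₐ/R × (1/T₂ - 1/T₁)
Step 2: ln(k₂/k₁) = ln(4.113e+00/2.104e-05) = ln(195485) = 12.1832
Step 3: 1/T₂ - 1/T₁ = 1/508 - 1/369 = -7.415232e-04 K⁻¹
Step 4: Eₐ = -R × ln(k₂/k₁) / (1/T₂ - 1/T₁) = -8.314 × 12.1832 / -7.415232e-04
Step 5: Eₐ = 1.3660e+05 J/mol = 136.6 kJ/mol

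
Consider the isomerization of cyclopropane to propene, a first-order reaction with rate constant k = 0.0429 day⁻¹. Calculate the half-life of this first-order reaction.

16.16 day

Step 1: For a first-order reaction, t₁/₂ = ln(2)/k
Step 2: t₁/₂ = ln(2)/0.0429
Step 3: t₁/₂ = 0.6931/0.0429 = 16.16 day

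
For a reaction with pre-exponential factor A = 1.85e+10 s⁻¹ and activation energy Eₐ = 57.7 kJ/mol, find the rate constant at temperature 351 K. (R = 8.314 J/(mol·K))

4.79e+01 s⁻¹

Step 1: Use the Arrhenius equation: k = A × exp(-Eₐ/RT)
Step 2: Convert Eₐ to J/mol: 57.7 kJ/mol = 57700 J/mol
Step 3: Calculate the exponent: -Eₐ/(RT) = -57700/(8.314 × 351) = -19.77237
Step 4: k = 1.85e+10 × exp(-19.77237)
Step 5: k = 1.85e+10 × 2.58803e-09 = 4.7879e+01 s⁻¹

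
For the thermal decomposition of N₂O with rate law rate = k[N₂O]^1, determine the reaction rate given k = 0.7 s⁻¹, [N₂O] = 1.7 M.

1.19 M/s

Step 1: Identify the rate law: rate = k[N₂O]^1
Step 2: Substitute values: rate = 0.7 × (1.7)^1
Step 3: Calculate: rate = 0.7 × 1.7 = 1.19 M/s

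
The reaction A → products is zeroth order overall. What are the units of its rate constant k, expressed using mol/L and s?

mol/L·s⁻¹

Step 1: For overall order n, rate = k × (concentration)^n.
Step 2: Rate has units mol/L·s⁻¹; concentration term has units (mol/L)^0.
Step 3: k = rate / (concentration)^n, so units of k = (mol/L)^(1-0)·s⁻¹ = mol/L·s⁻¹.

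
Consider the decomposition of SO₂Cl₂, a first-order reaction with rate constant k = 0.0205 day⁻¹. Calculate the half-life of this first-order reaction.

33.81 day

Step 1: For a first-order reaction, t₁/₂ = ln(2)/k
Step 2: t₁/₂ = ln(2)/0.0205
Step 3: t₁/₂ = 0.6931/0.0205 = 33.81 day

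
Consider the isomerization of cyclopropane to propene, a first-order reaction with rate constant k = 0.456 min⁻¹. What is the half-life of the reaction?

1.52 min

Step 1: For a first-order reaction, t₁/₂ = ln(2)/k
Step 2: t₁/₂ = ln(2)/0.456
Step 3: t₁/₂ = 0.6931/0.456 = 1.52 min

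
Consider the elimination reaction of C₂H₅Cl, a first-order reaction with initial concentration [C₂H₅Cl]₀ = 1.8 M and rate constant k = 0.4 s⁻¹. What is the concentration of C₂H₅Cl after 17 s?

0.002005 M

Step 1: For a first-order reaction: [C₂H₅Cl] = [C₂H₅Cl]₀ × e^(-kt)
Step 2: [C₂H₅Cl] = 1.8 × e^(-0.4 × 17)
Step 3: [C₂H₅Cl] = 1.8 × e^(-6.8)
Step 4: [C₂H₅Cl] = 1.8 × 0.00111378 = 0.002005 M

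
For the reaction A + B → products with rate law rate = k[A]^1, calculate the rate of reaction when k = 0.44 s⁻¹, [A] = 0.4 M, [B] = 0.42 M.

0.176 M/s

Step 1: The rate law is rate = k[A]^1
Step 2: Note that the rate does not depend on [B] (zero order in B).
Step 3: rate = 0.44 × (0.4)^1 = 0.176 M/s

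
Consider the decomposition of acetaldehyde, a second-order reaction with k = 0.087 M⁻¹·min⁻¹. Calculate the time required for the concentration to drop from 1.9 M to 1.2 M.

3.529 min

Step 1: For second-order: t = (1/[CH₃CHO] - 1/[CH₃CHO]₀)/k
Step 2: t = (1/1.2 - 1/1.9)/0.087
Step 3: t = (0.8333 - 0.5263)/0.087
Step 4: t = 0.307/0.087 = 3.529 min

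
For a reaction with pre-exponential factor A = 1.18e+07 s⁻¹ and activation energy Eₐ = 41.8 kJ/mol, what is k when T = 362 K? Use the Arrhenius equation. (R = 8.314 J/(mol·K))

1.10e+01 s⁻¹

Step 1: Use the Arrhenius equation: k = A × exp(-Eₐ/RT)
Step 2: Convert Eₐ to J/mol: 41.8 kJ/mol = 41800 J/mol
Step 3: Calculate the exponent: -Eₐ/(RT) = -41800/(8.314 × 362) = -13.88858
Step 4: k = 1.18e+07 × exp(-13.88858)
Step 5: k = 1.18e+07 × 9.29536e-07 = 1.0969e+01 s⁻¹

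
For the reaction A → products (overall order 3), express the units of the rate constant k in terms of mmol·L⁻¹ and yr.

(mmol·L⁻¹)⁻²·yr⁻¹

Step 1: For overall order n, rate = k × (concentration)^n.
Step 2: Rate has units mmol·L⁻¹·yr⁻¹; concentration term has units (mmol·L⁻¹)^3.
Step 3: k = rate / (concentration)^n, so units of k = (mmol·L⁻¹)^(1-3)·yr⁻¹ = (mmol·L⁻¹)⁻²·yr⁻¹.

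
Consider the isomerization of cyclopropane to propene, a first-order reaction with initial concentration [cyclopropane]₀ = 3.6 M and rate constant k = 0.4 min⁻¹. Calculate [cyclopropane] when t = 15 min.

0.008924 M

Step 1: For a first-order reaction: [cyclopropane] = [cyclopropane]₀ × e^(-kt)
Step 2: [cyclopropane] = 3.6 × e^(-0.4 × 15)
Step 3: [cyclopropane] = 3.6 × e^(-6)
Step 4: [cyclopropane] = 3.6 × 0.00247875 = 0.008924 M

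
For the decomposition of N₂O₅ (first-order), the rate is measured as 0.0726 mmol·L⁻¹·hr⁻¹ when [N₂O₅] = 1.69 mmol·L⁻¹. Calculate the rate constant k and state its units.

0.04296 hr⁻¹

Step 1: rate = k[N₂O₅]^1, so k = rate / [N₂O₅]^1.
Step 2: k = 0.0726 / (1.69)^1 = 0.0726 / 1.69.
Step 3: k = 0.04296 hr⁻¹.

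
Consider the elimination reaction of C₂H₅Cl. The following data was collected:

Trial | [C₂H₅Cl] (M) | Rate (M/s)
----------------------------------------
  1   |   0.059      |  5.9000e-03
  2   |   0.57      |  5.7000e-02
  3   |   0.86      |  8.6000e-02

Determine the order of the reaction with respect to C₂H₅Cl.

first order (1)

Step 1: Compare trials to find order n where rate₂/rate₁ = ([C₂H₅Cl]₂/[C₂H₅Cl]₁)^n
Step 2: rate₂/rate₁ = 5.7000e-02/5.9000e-03 = 9.661
Step 3: [C₂H₅Cl]₂/[C₂H₅Cl]₁ = 0.57/0.059 = 9.661
Step 4: n = ln(9.661)/ln(9.661) = 1.00 ≈ 1
Step 5: The reaction is first order in C₂H₅Cl.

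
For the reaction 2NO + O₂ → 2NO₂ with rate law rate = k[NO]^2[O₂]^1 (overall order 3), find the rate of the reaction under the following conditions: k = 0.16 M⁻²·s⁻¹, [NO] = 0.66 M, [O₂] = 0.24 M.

0.01673 M/s

Step 1: The rate law is rate = k[NO]^2[O₂]^1, overall order = 2+1 = 3
Step 2: Substitute values: rate = 0.16 × (0.66)^2 × (0.24)^1
Step 3: rate = 0.16 × 0.4356 × 0.24 = 0.016727 M/s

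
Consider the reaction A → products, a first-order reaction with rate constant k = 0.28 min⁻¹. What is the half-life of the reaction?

2.476 min

Step 1: For a first-order reaction, t₁/₂ = ln(2)/k
Step 2: t₁/₂ = ln(2)/0.28
Step 3: t₁/₂ = 0.6931/0.28 = 2.476 min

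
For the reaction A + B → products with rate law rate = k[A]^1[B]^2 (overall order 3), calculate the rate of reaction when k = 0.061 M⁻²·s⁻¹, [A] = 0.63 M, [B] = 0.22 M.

0.00186 M/s

Step 1: The rate law is rate = k[A]^1[B]^2, overall order = 1+2 = 3
Step 2: Substitute values: rate = 0.061 × (0.63)^1 × (0.22)^2
Step 3: rate = 0.061 × 0.63 × 0.0484 = 0.00186001 M/s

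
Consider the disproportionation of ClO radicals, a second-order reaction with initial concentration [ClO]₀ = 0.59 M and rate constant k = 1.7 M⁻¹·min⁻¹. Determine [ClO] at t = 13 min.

0.04203 M

Step 1: For a second-order reaction: 1/[ClO] = 1/[ClO]₀ + kt
Step 2: 1/[ClO] = 1/0.59 + 1.7 × 13
Step 3: 1/[ClO] = 1.695 + 22.1 = 23.79
Step 4: [ClO] = 1/23.79 = 0.04203 M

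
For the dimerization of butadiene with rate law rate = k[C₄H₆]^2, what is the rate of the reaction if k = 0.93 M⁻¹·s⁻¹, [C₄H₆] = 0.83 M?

0.6407 M/s

Step 1: Identify the rate law: rate = k[C₄H₆]^2
Step 2: Substitute values: rate = 0.93 × (0.83)^2
Step 3: Calculate: rate = 0.93 × 0.6889 = 0.640677 M/s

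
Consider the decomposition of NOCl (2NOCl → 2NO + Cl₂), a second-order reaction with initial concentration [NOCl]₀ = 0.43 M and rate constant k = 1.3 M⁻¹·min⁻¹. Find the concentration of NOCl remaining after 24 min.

0.02983 M

Step 1: For a second-order reaction: 1/[NOCl] = 1/[NOCl]₀ + kt
Step 2: 1/[NOCl] = 1/0.43 + 1.3 × 24
Step 3: 1/[NOCl] = 2.326 + 31.2 = 33.53
Step 4: [NOCl] = 1/33.53 = 0.02983 M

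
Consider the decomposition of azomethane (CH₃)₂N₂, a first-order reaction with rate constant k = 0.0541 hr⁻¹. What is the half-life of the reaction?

12.81 hr

Step 1: For a first-order reaction, t₁/₂ = ln(2)/k
Step 2: t₁/₂ = ln(2)/0.0541
Step 3: t₁/₂ = 0.6931/0.0541 = 12.81 hr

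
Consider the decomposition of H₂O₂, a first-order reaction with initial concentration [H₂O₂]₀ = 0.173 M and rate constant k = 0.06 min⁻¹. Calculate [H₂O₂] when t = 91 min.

0.0007359 M

Step 1: For a first-order reaction: [H₂O₂] = [H₂O₂]₀ × e^(-kt)
Step 2: [H₂O₂] = 0.173 × e^(-0.06 × 91)
Step 3: [H₂O₂] = 0.173 × e^(-5.46)
Step 4: [H₂O₂] = 0.173 × 0.00425356 = 0.0007359 M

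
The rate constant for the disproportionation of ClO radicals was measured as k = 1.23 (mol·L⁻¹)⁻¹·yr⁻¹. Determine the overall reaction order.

second order (2)

Step 1: The units of k for an nth-order reaction are (concentration)^(1-n)·(time)⁻¹.
Step 2: Here k has units (mol·L⁻¹)⁻¹·yr⁻¹, so the concentration exponent is -1.
Step 3: 1 - n = -1 ⇒ n = 2. The reaction is second order.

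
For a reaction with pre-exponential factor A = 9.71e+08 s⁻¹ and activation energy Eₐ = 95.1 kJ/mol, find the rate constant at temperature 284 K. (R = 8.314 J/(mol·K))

3.13e-09 s⁻¹

Step 1: Use the Arrhenius equation: k = A × exp(-Eₐ/RT)
Step 2: Convert Eₐ to J/mol: 95.1 kJ/mol = 95100 J/mol
Step 3: Calculate the exponent: -Eₐ/(RT) = -95100/(8.314 × 284) = -40.27654
Step 4: k = 9.71e+08 × exp(-40.27654)
Step 5: k = 9.71e+08 × 3.22197e-18 = 3.1285e-09 s⁻¹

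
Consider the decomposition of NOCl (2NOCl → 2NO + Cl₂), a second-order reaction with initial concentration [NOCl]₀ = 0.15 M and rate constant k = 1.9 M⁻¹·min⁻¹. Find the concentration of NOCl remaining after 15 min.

0.02844 M

Step 1: For a second-order reaction: 1/[NOCl] = 1/[NOCl]₀ + kt
Step 2: 1/[NOCl] = 1/0.15 + 1.9 × 15
Step 3: 1/[NOCl] = 6.667 + 28.5 = 35.17
Step 4: [NOCl] = 1/35.17 = 0.02844 M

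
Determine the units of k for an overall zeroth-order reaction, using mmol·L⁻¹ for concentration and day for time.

mmol·L⁻¹·day⁻¹

Step 1: For overall order n, rate = k × (concentration)^n.
Step 2: Rate has units mmol·L⁻¹·day⁻¹; concentration term has units (mmol·L⁻¹)^0.
Step 3: k = rate / (concentration)^n, so units of k = (mmol·L⁻¹)^(1-0)·day⁻¹ = mmol·L⁻¹·day⁻¹.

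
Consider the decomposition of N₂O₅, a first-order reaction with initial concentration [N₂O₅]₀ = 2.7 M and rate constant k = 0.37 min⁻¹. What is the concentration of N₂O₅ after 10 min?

0.06675 M

Step 1: For a first-order reaction: [N₂O₅] = [N₂O₅]₀ × e^(-kt)
Step 2: [N₂O₅] = 2.7 × e^(-0.37 × 10)
Step 3: [N₂O₅] = 2.7 × e^(-3.7)
Step 4: [N₂O₅] = 2.7 × 0.0247235 = 0.06675 M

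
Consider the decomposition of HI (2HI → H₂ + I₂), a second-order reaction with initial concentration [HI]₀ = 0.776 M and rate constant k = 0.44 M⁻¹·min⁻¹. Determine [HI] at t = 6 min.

0.2545 M

Step 1: For a second-order reaction: 1/[HI] = 1/[HI]₀ + kt
Step 2: 1/[HI] = 1/0.776 + 0.44 × 6
Step 3: 1/[HI] = 1.289 + 2.64 = 3.929
Step 4: [HI] = 1/3.929 = 0.2545 M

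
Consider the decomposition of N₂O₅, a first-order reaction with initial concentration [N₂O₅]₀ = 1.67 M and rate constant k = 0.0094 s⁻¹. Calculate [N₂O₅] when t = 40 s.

1.147 M

Step 1: For a first-order reaction: [N₂O₅] = [N₂O₅]₀ × e^(-kt)
Step 2: [N₂O₅] = 1.67 × e^(-0.0094 × 40)
Step 3: [N₂O₅] = 1.67 × e^(-0.376)
Step 4: [N₂O₅] = 1.67 × 0.686602 = 1.147 M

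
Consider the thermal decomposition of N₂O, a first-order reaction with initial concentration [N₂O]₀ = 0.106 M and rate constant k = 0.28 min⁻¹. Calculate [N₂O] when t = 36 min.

4.442e-06 M

Step 1: For a first-order reaction: [N₂O] = [N₂O]₀ × e^(-kt)
Step 2: [N₂O] = 0.106 × e^(-0.28 × 36)
Step 3: [N₂O] = 0.106 × e^(-10.08)
Step 4: [N₂O] = 0.106 × 4.19094e-05 = 4.442e-06 M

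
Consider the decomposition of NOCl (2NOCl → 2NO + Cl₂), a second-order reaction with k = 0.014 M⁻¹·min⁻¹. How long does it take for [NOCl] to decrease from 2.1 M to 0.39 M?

149.1 min

Step 1: For second-order: t = (1/[NOCl] - 1/[NOCl]₀)/k
Step 2: t = (1/0.39 - 1/2.1)/0.014
Step 3: t = (2.564 - 0.4762)/0.014
Step 4: t = 2.088/0.014 = 149.1 min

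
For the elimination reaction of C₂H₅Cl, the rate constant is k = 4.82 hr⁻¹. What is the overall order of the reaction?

first order (1)

Step 1: The units of k for an nth-order reaction are (concentration)^(1-n)·(time)⁻¹.
Step 2: Here k has units hr⁻¹, so the concentration exponent is 0.
Step 3: 1 - n = 0 ⇒ n = 1. The reaction is first order.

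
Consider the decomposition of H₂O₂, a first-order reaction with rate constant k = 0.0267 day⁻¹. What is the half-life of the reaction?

25.96 day

Step 1: For a first-order reaction, t₁/₂ = ln(2)/k
Step 2: t₁/₂ = ln(2)/0.0267
Step 3: t₁/₂ = 0.6931/0.0267 = 25.96 day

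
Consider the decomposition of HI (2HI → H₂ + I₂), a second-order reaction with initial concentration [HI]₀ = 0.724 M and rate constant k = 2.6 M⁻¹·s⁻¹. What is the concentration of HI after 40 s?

0.009489 M

Step 1: For a second-order reaction: 1/[HI] = 1/[HI]₀ + kt
Step 2: 1/[HI] = 1/0.724 + 2.6 × 40
Step 3: 1/[HI] = 1.381 + 104 = 105.4
Step 4: [HI] = 1/105.4 = 0.009489 M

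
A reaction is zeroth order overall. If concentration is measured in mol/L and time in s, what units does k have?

mol/L·s⁻¹

Step 1: For overall order n, rate = k × (concentration)^n.
Step 2: Rate has units mol/L·s⁻¹; concentration term has units (mol/L)^0.
Step 3: k = rate / (concentration)^n, so units of k = (mol/L)^(1-0)·s⁻¹ = mol/L·s⁻¹.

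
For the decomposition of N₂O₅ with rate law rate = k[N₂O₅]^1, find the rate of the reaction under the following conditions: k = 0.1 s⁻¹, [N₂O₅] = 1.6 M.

0.16 M/s

Step 1: Identify the rate law: rate = k[N₂O₅]^1
Step 2: Substitute values: rate = 0.1 × (1.6)^1
Step 3: Calculate: rate = 0.1 × 1.6 = 0.16 M/s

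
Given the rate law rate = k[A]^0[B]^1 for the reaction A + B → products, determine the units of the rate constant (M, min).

min⁻¹

Step 1: Overall order = 0 + 1 = 1.
Step 2: rate has units M·min⁻¹; [A]^0[B]^1 has units M^1.
Step 3: k = rate/([A]^0[B]^1), so units of k = M^(1-1)·min⁻¹ = min⁻¹.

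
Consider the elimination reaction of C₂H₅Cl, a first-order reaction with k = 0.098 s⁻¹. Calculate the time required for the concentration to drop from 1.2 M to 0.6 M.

7.073 s

Step 1: For first-order: t = ln([C₂H₅Cl]₀/[C₂H₅Cl])/k
Step 2: t = ln(1.2/0.6)/0.098
Step 3: t = ln(2)/0.098
Step 4: t = 0.6931/0.098 = 7.073 s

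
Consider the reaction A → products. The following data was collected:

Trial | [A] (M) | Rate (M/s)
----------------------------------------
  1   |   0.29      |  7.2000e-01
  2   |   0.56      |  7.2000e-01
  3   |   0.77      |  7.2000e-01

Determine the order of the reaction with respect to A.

zeroth order (0)

Step 1: Compare trials - when concentration changes, rate stays constant.
Step 2: rate₂/rate₁ = 7.2000e-01/7.2000e-01 = 1
Step 3: [A]₂/[A]₁ = 0.56/0.29 = 1.931
Step 4: Since rate ratio ≈ (conc ratio)^0, the reaction is zeroth order.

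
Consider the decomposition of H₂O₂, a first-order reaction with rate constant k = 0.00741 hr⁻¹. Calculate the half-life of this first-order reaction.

93.54 hr

Step 1: For a first-order reaction, t₁/₂ = ln(2)/k
Step 2: t₁/₂ = ln(2)/0.00741
Step 3: t₁/₂ = 0.6931/0.00741 = 93.54 hr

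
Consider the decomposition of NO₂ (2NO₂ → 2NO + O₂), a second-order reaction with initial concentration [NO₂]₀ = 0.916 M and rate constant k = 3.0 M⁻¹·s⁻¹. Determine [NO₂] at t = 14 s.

0.02321 M

Step 1: For a second-order reaction: 1/[NO₂] = 1/[NO₂]₀ + kt
Step 2: 1/[NO₂] = 1/0.916 + 3.0 × 14
Step 3: 1/[NO₂] = 1.092 + 42 = 43.09
Step 4: [NO₂] = 1/43.09 = 0.02321 M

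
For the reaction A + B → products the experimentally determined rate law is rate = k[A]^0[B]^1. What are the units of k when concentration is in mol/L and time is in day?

day⁻¹

Step 1: Overall order = 0 + 1 = 1.
Step 2: rate has units mol/L·day⁻¹; [A]^0[B]^1 has units (mol/L)^1.
Step 3: k = rate/([A]^0[B]^1), so units of k = (mol/L)^(1-1)·day⁻¹ = day⁻¹.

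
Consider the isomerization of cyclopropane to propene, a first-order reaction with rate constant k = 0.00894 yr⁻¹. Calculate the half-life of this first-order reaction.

77.53 yr

Step 1: For a first-order reaction, t₁/₂ = ln(2)/k
Step 2: t₁/₂ = ln(2)/0.00894
Step 3: t₁/₂ = 0.6931/0.00894 = 77.53 yr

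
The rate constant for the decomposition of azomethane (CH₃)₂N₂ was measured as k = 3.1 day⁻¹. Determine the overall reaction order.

first order (1)

Step 1: The units of k for an nth-order reaction are (concentration)^(1-n)·(time)⁻¹.
Step 2: Here k has units day⁻¹, so the concentration exponent is 0.
Step 3: 1 - n = 0 ⇒ n = 1. The reaction is first order.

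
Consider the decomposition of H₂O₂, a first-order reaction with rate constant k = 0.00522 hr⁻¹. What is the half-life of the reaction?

132.8 hr

Step 1: For a first-order reaction, t₁/₂ = ln(2)/k
Step 2: t₁/₂ = ln(2)/0.00522
Step 3: t₁/₂ = 0.6931/0.00522 = 132.8 hr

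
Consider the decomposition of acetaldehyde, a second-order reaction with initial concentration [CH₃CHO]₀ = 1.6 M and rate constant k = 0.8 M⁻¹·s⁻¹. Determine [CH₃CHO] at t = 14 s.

0.08457 M

Step 1: For a second-order reaction: 1/[CH₃CHO] = 1/[CH₃CHO]₀ + kt
Step 2: 1/[CH₃CHO] = 1/1.6 + 0.8 × 14
Step 3: 1/[CH₃CHO] = 0.625 + 11.2 = 11.83
Step 4: [CH₃CHO] = 1/11.83 = 0.08457 M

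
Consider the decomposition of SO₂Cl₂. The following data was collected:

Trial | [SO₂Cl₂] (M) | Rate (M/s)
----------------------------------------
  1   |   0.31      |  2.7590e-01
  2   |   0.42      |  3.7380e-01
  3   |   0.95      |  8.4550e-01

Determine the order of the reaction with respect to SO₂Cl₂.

first order (1)

Step 1: Compare trials to find order n where rate₂/rate₁ = ([SO₂Cl₂]₂/[SO₂Cl₂]₁)^n
Step 2: rate₂/rate₁ = 3.7380e-01/2.7590e-01 = 1.355
Step 3: [SO₂Cl₂]₂/[SO₂Cl₂]₁ = 0.42/0.31 = 1.355
Step 4: n = ln(1.355)/ln(1.355) = 1.00 ≈ 1
Step 5: The reaction is first order in SO₂Cl₂.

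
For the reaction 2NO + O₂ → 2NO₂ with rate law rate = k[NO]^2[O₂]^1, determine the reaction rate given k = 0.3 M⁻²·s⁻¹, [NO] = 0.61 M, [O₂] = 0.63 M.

0.07033 M/s

Step 1: The rate law is rate = k[NO]^2[O₂]^1
Step 2: Substitute: rate = 0.3 × (0.61)^2 × (0.63)^1
Step 3: rate = 0.3 × 0.3721 × 0.63 = 0.0703269 M/s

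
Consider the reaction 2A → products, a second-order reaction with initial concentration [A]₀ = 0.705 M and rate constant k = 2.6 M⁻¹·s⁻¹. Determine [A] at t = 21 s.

0.01785 M

Step 1: For a second-order reaction: 1/[A] = 1/[A]₀ + kt
Step 2: 1/[A] = 1/0.705 + 2.6 × 21
Step 3: 1/[A] = 1.418 + 54.6 = 56.02
Step 4: [A] = 1/56.02 = 0.01785 M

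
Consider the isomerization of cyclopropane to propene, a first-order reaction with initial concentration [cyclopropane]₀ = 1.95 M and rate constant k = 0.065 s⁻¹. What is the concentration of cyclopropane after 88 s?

0.006395 M

Step 1: For a first-order reaction: [cyclopropane] = [cyclopropane]₀ × e^(-kt)
Step 2: [cyclopropane] = 1.95 × e^(-0.065 × 88)
Step 3: [cyclopropane] = 1.95 × e^(-5.72)
Step 4: [cyclopropane] = 1.95 × 0.00327971 = 0.006395 M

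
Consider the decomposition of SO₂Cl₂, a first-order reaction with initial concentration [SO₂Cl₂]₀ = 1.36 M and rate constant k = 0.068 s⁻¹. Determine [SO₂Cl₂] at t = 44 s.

0.06825 M

Step 1: For a first-order reaction: [SO₂Cl₂] = [SO₂Cl₂]₀ × e^(-kt)
Step 2: [SO₂Cl₂] = 1.36 × e^(-0.068 × 44)
Step 3: [SO₂Cl₂] = 1.36 × e^(-2.992)
Step 4: [SO₂Cl₂] = 1.36 × 0.050187 = 0.06825 M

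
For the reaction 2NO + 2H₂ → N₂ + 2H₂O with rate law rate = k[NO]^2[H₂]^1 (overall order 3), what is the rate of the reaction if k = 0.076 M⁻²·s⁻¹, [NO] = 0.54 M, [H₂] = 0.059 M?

0.001308 M/s

Step 1: The rate law is rate = k[NO]^2[H₂]^1, overall order = 2+1 = 3
Step 2: Substitute values: rate = 0.076 × (0.54)^2 × (0.059)^1
Step 3: rate = 0.076 × 0.2916 × 0.059 = 0.00130753 M/s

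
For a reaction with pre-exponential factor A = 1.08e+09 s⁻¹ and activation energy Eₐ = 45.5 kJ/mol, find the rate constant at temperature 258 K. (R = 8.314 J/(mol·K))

6.62e-01 s⁻¹

Step 1: Use the Arrhenius equation: k = A × exp(-Eₐ/RT)
Step 2: Convert Eₐ to J/mol: 45.5 kJ/mol = 45500 J/mol
Step 3: Calculate the exponent: -Eₐ/(RT) = -45500/(8.314 × 258) = -21.21200
Step 4: k = 1.08e+09 × exp(-21.21200)
Step 5: k = 1.08e+09 × 6.13402e-10 = 6.6247e-01 s⁻¹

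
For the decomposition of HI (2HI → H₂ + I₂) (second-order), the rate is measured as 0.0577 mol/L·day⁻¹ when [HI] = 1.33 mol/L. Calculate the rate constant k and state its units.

0.03262 (mol/L)⁻¹·day⁻¹

Step 1: rate = k[HI]^2, so k = rate / [HI]^2.
Step 2: k = 0.0577 / (1.33)^2 = 0.0577 / 1.769.
Step 3: k = 0.03262 (mol/L)⁻¹·day⁻¹.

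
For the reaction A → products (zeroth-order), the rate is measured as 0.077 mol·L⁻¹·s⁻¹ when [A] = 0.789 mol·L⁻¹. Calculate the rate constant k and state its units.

0.077 mol·L⁻¹·s⁻¹

Step 1: For a zeroth-order reaction, rate = k (independent of concentration).
Step 2: k = rate = 0.077 mol·L⁻¹·s⁻¹.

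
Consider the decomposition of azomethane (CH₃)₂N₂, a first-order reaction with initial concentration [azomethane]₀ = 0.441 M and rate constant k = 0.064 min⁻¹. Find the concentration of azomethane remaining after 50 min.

0.01798 M

Step 1: For a first-order reaction: [azomethane] = [azomethane]₀ × e^(-kt)
Step 2: [azomethane] = 0.441 × e^(-0.064 × 50)
Step 3: [azomethane] = 0.441 × e^(-3.2)
Step 4: [azomethane] = 0.441 × 0.0407622 = 0.01798 M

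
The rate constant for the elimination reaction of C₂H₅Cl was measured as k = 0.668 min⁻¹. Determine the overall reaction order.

first order (1)

Step 1: The units of k for an nth-order reaction are (concentration)^(1-n)·(time)⁻¹.
Step 2: Here k has units min⁻¹, so the concentration exponent is 0.
Step 3: 1 - n = 0 ⇒ n = 1. The reaction is first order.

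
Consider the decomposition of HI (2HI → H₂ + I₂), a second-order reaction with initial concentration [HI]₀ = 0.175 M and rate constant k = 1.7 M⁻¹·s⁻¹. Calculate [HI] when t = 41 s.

0.01326 M

Step 1: For a second-order reaction: 1/[HI] = 1/[HI]₀ + kt
Step 2: 1/[HI] = 1/0.175 + 1.7 × 41
Step 3: 1/[HI] = 5.714 + 69.7 = 75.41
Step 4: [HI] = 1/75.41 = 0.01326 M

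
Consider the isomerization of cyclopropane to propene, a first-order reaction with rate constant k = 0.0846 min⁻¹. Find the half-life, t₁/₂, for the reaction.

8.193 min

Step 1: For a first-order reaction, t₁/₂ = ln(2)/k
Step 2: t₁/₂ = ln(2)/0.0846
Step 3: t₁/₂ = 0.6931/0.0846 = 8.193 min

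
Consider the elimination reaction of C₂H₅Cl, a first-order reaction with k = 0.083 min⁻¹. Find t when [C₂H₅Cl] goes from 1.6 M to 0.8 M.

8.351 min

Step 1: For first-order: t = ln([C₂H₅Cl]₀/[C₂H₅Cl])/k
Step 2: t = ln(1.6/0.8)/0.083
Step 3: t = ln(2)/0.083
Step 4: t = 0.6931/0.083 = 8.351 min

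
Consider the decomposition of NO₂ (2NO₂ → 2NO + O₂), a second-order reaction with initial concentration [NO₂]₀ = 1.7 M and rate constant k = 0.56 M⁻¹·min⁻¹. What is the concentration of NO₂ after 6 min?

0.2533 M

Step 1: For a second-order reaction: 1/[NO₂] = 1/[NO₂]₀ + kt
Step 2: 1/[NO₂] = 1/1.7 + 0.56 × 6
Step 3: 1/[NO₂] = 0.5882 + 3.36 = 3.948
Step 4: [NO₂] = 1/3.948 = 0.2533 M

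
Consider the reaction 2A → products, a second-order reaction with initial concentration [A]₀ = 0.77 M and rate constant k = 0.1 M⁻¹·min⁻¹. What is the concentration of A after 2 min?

0.6672 M

Step 1: For a second-order reaction: 1/[A] = 1/[A]₀ + kt
Step 2: 1/[A] = 1/0.77 + 0.1 × 2
Step 3: 1/[A] = 1.299 + 0.2 = 1.499
Step 4: [A] = 1/1.499 = 0.6672 M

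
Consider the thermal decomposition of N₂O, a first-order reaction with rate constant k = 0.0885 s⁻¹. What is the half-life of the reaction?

7.832 s

Step 1: For a first-order reaction, t₁/₂ = ln(2)/k
Step 2: t₁/₂ = ln(2)/0.0885
Step 3: t₁/₂ = 0.6931/0.0885 = 7.832 s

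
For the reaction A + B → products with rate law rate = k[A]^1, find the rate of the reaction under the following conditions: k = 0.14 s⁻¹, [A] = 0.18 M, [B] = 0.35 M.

0.0252 M/s

Step 1: The rate law is rate = k[A]^1
Step 2: Note that the rate does not depend on [B] (zero order in B).
Step 3: rate = 0.14 × (0.18)^1 = 0.0252 M/s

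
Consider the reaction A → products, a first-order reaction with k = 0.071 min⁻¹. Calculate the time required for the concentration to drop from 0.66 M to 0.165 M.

19.53 min

Step 1: For first-order: t = ln([A]₀/[A])/k
Step 2: t = ln(0.66/0.165)/0.071
Step 3: t = ln(4)/0.071
Step 4: t = 1.386/0.071 = 19.53 min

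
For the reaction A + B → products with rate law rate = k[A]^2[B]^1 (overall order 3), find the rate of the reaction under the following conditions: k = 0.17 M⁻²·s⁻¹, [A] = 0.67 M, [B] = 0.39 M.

0.02976 M/s

Step 1: The rate law is rate = k[A]^2[B]^1, overall order = 2+1 = 3
Step 2: Substitute values: rate = 0.17 × (0.67)^2 × (0.39)^1
Step 3: rate = 0.17 × 0.4489 × 0.39 = 0.0297621 M/s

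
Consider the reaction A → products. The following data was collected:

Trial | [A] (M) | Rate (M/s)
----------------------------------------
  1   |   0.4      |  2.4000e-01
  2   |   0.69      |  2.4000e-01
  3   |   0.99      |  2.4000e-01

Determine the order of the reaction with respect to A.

zeroth order (0)

Step 1: Compare trials - when concentration changes, rate stays constant.
Step 2: rate₂/rate₁ = 2.4000e-01/2.4000e-01 = 1
Step 3: [A]₂/[A]₁ = 0.69/0.4 = 1.725
Step 4: Since rate ratio ≈ (conc ratio)^0, the reaction is zeroth order.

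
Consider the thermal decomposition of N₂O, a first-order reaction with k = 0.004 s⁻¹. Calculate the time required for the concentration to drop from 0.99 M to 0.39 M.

232.9 s

Step 1: For first-order: t = ln([N₂O]₀/[N₂O])/k
Step 2: t = ln(0.99/0.39)/0.004
Step 3: t = ln(2.538)/0.004
Step 4: t = 0.9316/0.004 = 232.9 s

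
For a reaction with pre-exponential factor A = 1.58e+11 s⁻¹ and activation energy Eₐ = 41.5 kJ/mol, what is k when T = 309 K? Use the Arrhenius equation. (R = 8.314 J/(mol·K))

1.52e+04 s⁻¹

Step 1: Use the Arrhenius equation: k = A × exp(-Eₐ/RT)
Step 2: Convert Eₐ to J/mol: 41.5 kJ/mol = 41500 J/mol
Step 3: Calculate the exponent: -Eₐ/(RT) = -41500/(8.314 × 309) = -16.15398
Step 4: k = 1.58e+11 × exp(-16.15398)
Step 5: k = 1.58e+11 × 9.64752e-08 = 1.5243e+04 s⁻¹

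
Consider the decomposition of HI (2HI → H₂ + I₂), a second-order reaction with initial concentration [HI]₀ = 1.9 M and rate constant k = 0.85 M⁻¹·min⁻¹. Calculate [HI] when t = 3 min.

0.3251 M

Step 1: For a second-order reaction: 1/[HI] = 1/[HI]₀ + kt
Step 2: 1/[HI] = 1/1.9 + 0.85 × 3
Step 3: 1/[HI] = 0.5263 + 2.55 = 3.076
Step 4: [HI] = 1/3.076 = 0.3251 M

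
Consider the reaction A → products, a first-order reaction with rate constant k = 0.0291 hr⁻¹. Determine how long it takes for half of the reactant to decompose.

23.82 hr

Step 1: For a first-order reaction, t₁/₂ = ln(2)/k
Step 2: t₁/₂ = ln(2)/0.0291
Step 3: t₁/₂ = 0.6931/0.0291 = 23.82 hr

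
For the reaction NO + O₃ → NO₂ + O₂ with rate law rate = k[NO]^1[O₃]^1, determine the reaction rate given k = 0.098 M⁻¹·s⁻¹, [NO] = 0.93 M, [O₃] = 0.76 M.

0.06927 M/s

Step 1: The rate law is rate = k[NO]^1[O₃]^1
Step 2: Substitute: rate = 0.098 × (0.93)^1 × (0.76)^1
Step 3: rate = 0.098 × 0.93 × 0.76 = 0.0692664 M/s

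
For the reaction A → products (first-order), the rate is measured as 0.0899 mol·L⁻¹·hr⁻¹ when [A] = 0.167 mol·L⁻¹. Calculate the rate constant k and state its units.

0.5383 hr⁻¹

Step 1: rate = k[A]^1, so k = rate / [A]^1.
Step 2: k = 0.0899 / (0.167)^1 = 0.0899 / 0.167.
Step 3: k = 0.5383 hr⁻¹.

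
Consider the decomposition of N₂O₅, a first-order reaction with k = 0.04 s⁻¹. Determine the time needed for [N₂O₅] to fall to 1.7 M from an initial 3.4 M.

17.33 s

Step 1: For first-order: t = ln([N₂O₅]₀/[N₂O₅])/k
Step 2: t = ln(3.4/1.7)/0.04
Step 3: t = ln(2)/0.04
Step 4: t = 0.6931/0.04 = 17.33 s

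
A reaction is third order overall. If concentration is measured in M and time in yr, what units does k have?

M⁻²·yr⁻¹

Step 1: For overall order n, rate = k × (concentration)^n.
Step 2: Rate has units M·yr⁻¹; concentration term has units M^3.
Step 3: k = rate / (concentration)^n, so units of k = M^(1-3)·yr⁻¹ = M⁻²·yr⁻¹.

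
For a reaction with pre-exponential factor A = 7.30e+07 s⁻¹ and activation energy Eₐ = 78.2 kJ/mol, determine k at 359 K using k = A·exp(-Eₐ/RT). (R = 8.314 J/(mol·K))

3.05e-04 s⁻¹

Step 1: Use the Arrhenius equation: k = A × exp(-Eₐ/RT)
Step 2: Convert Eₐ to J/mol: 78.2 kJ/mol = 78200 J/mol
Step 3: Calculate the exponent: -Eₐ/(RT) = -78200/(8.314 × 359) = -26.20006
Step 4: k = 7.30e+07 × exp(-26.20006)
Step 5: k = 7.30e+07 × 4.18272e-12 = 3.0534e-04 s⁻¹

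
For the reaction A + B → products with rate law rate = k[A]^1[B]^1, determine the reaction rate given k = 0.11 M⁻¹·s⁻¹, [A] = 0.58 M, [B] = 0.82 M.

0.05232 M/s

Step 1: The rate law is rate = k[A]^1[B]^1
Step 2: Substitute: rate = 0.11 × (0.58)^1 × (0.82)^1
Step 3: rate = 0.11 × 0.58 × 0.82 = 0.052316 M/s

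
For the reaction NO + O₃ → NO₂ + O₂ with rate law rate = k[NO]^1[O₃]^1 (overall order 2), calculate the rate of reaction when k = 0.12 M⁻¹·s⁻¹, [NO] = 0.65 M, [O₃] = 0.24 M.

0.01872 M/s

Step 1: The rate law is rate = k[NO]^1[O₃]^1, overall order = 1+1 = 2
Step 2: Substitute values: rate = 0.12 × (0.65)^1 × (0.24)^1
Step 3: rate = 0.12 × 0.65 × 0.24 = 0.01872 M/s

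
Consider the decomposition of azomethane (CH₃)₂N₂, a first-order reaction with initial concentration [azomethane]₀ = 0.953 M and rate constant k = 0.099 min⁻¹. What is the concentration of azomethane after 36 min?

0.02699 M

Step 1: For a first-order reaction: [azomethane] = [azomethane]₀ × e^(-kt)
Step 2: [azomethane] = 0.953 × e^(-0.099 × 36)
Step 3: [azomethane] = 0.953 × e^(-3.564)
Step 4: [azomethane] = 0.953 × 0.0283253 = 0.02699 M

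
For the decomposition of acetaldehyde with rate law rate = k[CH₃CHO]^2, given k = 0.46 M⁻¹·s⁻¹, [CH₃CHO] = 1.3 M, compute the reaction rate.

0.7774 M/s

Step 1: Identify the rate law: rate = k[CH₃CHO]^2
Step 2: Substitute values: rate = 0.46 × (1.3)^2
Step 3: Calculate: rate = 0.46 × 1.69 = 0.7774 M/s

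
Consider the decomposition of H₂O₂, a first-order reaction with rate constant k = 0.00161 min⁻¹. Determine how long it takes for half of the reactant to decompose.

430.5 min

Step 1: For a first-order reaction, t₁/₂ = ln(2)/k
Step 2: t₁/₂ = ln(2)/0.00161
Step 3: t₁/₂ = 0.6931/0.00161 = 430.5 min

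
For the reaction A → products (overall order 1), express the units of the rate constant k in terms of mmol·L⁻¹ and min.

min⁻¹

Step 1: For overall order n, rate = k × (concentration)^n.
Step 2: Rate has units mmol·L⁻¹·min⁻¹; concentration term has units (mmol·L⁻¹)^1.
Step 3: k = rate / (concentration)^n, so units of k = (mmol·L⁻¹)^(1-1)·min⁻¹ = min⁻¹.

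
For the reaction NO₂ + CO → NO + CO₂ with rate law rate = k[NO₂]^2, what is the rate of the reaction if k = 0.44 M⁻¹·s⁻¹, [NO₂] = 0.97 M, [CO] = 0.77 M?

0.414 M/s

Step 1: The rate law is rate = k[NO₂]^2
Step 2: Note that the rate does not depend on [CO] (zero order in CO).
Step 3: rate = 0.44 × (0.97)^2 = 0.413996 M/s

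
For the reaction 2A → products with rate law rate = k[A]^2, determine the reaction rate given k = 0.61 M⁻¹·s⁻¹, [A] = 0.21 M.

0.0269 M/s

Step 1: Identify the rate law: rate = k[A]^2
Step 2: Substitute values: rate = 0.61 × (0.21)^2
Step 3: Calculate: rate = 0.61 × 0.0441 = 0.026901 M/s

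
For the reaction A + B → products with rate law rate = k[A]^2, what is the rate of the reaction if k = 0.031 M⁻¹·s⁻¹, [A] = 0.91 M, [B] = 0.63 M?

0.02567 M/s

Step 1: The rate law is rate = k[A]^2
Step 2: Note that the rate does not depend on [B] (zero order in B).
Step 3: rate = 0.031 × (0.91)^2 = 0.0256711 M/s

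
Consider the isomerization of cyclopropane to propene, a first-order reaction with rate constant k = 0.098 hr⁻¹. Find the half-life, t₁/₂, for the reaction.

7.073 hr

Step 1: For a first-order reaction, t₁/₂ = ln(2)/k
Step 2: t₁/₂ = ln(2)/0.098
Step 3: t₁/₂ = 0.6931/0.098 = 7.073 hr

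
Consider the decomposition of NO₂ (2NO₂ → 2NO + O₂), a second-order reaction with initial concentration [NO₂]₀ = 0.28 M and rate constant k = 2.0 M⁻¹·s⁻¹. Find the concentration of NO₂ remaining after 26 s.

0.01799 M

Step 1: For a second-order reaction: 1/[NO₂] = 1/[NO₂]₀ + kt
Step 2: 1/[NO₂] = 1/0.28 + 2.0 × 26
Step 3: 1/[NO₂] = 3.571 + 52 = 55.57
Step 4: [NO₂] = 1/55.57 = 0.01799 M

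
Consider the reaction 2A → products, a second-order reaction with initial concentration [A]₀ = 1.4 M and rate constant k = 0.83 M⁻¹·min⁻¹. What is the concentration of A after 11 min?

0.1016 M

Step 1: For a second-order reaction: 1/[A] = 1/[A]₀ + kt
Step 2: 1/[A] = 1/1.4 + 0.83 × 11
Step 3: 1/[A] = 0.7143 + 9.13 = 9.844
Step 4: [A] = 1/9.844 = 0.1016 M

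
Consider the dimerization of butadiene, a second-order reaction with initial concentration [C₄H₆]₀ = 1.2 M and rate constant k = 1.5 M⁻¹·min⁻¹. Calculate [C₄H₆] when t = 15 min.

0.04286 M

Step 1: For a second-order reaction: 1/[C₄H₆] = 1/[C₄H₆]₀ + kt
Step 2: 1/[C₄H₆] = 1/1.2 + 1.5 × 15
Step 3: 1/[C₄H₆] = 0.8333 + 22.5 = 23.33
Step 4: [C₄H₆] = 1/23.33 = 0.04286 M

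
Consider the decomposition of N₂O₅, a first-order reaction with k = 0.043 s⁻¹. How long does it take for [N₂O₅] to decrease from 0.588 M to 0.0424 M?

61.15 s

Step 1: For first-order: t = ln([N₂O₅]₀/[N₂O₅])/k
Step 2: t = ln(0.588/0.0424)/0.043
Step 3: t = ln(13.87)/0.043
Step 4: t = 2.63/0.043 = 61.15 s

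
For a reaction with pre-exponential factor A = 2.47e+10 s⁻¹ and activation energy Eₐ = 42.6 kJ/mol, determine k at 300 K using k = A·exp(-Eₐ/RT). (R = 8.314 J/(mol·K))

9.44e+02 s⁻¹

Step 1: Use the Arrhenius equation: k = A × exp(-Eₐ/RT)
Step 2: Convert Eₐ to J/mol: 42.6 kJ/mol = 42600 J/mol
Step 3: Calculate the exponent: -Eₐ/(RT) = -42600/(8.314 × 300) = -17.07962
Step 4: k = 2.47e+10 × exp(-17.07962)
Step 5: k = 2.47e+10 × 3.82310e-08 = 9.4431e+02 s⁻¹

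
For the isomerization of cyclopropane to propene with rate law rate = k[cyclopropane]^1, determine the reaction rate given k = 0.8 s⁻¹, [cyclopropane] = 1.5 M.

1.2 M/s

Step 1: Identify the rate law: rate = k[cyclopropane]^1
Step 2: Substitute values: rate = 0.8 × (1.5)^1
Step 3: Calculate: rate = 0.8 × 1.5 = 1.2 M/s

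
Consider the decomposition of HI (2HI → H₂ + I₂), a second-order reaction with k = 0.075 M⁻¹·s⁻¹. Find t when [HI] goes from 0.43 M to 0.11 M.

90.2 s

Step 1: For second-order: t = (1/[HI] - 1/[HI]₀)/k
Step 2: t = (1/0.11 - 1/0.43)/0.075
Step 3: t = (9.091 - 2.326)/0.075
Step 4: t = 6.765/0.075 = 90.2 s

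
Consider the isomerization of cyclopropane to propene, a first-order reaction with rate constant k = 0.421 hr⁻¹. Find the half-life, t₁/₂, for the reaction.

1.646 hr

Step 1: For a first-order reaction, t₁/₂ = ln(2)/k
Step 2: t₁/₂ = ln(2)/0.421
Step 3: t₁/₂ = 0.6931/0.421 = 1.646 hr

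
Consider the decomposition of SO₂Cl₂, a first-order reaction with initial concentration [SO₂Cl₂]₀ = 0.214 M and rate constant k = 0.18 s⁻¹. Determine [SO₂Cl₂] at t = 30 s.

0.0009665 M

Step 1: For a first-order reaction: [SO₂Cl₂] = [SO₂Cl₂]₀ × e^(-kt)
Step 2: [SO₂Cl₂] = 0.214 × e^(-0.18 × 30)
Step 3: [SO₂Cl₂] = 0.214 × e^(-5.4)
Step 4: [SO₂Cl₂] = 0.214 × 0.00451658 = 0.0009665 M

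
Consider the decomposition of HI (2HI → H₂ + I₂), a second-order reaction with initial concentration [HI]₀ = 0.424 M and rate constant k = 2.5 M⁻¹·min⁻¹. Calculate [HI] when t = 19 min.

0.02006 M

Step 1: For a second-order reaction: 1/[HI] = 1/[HI]₀ + kt
Step 2: 1/[HI] = 1/0.424 + 2.5 × 19
Step 3: 1/[HI] = 2.358 + 47.5 = 49.86
Step 4: [HI] = 1/49.86 = 0.02006 M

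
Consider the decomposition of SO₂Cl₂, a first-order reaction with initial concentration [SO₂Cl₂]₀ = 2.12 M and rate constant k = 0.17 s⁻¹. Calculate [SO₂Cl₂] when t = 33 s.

0.007761 M

Step 1: For a first-order reaction: [SO₂Cl₂] = [SO₂Cl₂]₀ × e^(-kt)
Step 2: [SO₂Cl₂] = 2.12 × e^(-0.17 × 33)
Step 3: [SO₂Cl₂] = 2.12 × e^(-5.61)
Step 4: [SO₂Cl₂] = 2.12 × 0.00366107 = 0.007761 M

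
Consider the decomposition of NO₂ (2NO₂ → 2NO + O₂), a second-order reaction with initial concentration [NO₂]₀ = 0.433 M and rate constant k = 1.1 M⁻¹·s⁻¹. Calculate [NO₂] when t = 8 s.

0.09001 M

Step 1: For a second-order reaction: 1/[NO₂] = 1/[NO₂]₀ + kt
Step 2: 1/[NO₂] = 1/0.433 + 1.1 × 8
Step 3: 1/[NO₂] = 2.309 + 8.8 = 11.11
Step 4: [NO₂] = 1/11.11 = 0.09001 M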